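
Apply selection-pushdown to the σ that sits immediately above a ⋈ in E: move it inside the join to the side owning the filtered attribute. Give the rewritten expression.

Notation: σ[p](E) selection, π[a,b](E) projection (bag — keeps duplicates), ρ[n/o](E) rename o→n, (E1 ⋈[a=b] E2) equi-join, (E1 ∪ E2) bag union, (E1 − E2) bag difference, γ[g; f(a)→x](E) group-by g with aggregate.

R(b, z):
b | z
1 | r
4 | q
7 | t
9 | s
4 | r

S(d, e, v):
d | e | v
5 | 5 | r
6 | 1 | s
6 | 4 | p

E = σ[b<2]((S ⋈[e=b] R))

σ filters on b, owned by the right side.
E' = (S ⋈[e=b] σ[b<2](R))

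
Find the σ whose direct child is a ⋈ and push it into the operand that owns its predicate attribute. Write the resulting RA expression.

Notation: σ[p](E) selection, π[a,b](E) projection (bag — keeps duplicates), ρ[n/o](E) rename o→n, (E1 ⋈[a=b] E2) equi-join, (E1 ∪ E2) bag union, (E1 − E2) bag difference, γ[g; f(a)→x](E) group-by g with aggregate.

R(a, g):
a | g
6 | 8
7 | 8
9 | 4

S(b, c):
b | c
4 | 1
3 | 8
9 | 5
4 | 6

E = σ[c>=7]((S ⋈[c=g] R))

σ filters on c, owned by the left side.
E' = (σ[c>=7](S) ⋈[c=g] R)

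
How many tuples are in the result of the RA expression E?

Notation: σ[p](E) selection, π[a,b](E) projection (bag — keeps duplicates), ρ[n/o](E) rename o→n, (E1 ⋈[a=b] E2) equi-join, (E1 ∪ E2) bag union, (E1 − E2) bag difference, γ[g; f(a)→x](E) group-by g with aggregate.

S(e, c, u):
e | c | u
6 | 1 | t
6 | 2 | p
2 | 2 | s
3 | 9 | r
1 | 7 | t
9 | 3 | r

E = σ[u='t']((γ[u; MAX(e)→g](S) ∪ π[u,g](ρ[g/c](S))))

Row counts bottom-up:
  S → 6
  γ[u; MAX(e)→g](S) → 4
  S → 6
  ρ[g/c](S) → 6
  π[u,g](ρ[g/c](S)) → 6
  (γ[u; MAX(e)→g](S) ∪ π[u,g](ρ[g/c](S))) → 10
  σ[u='t']((γ[u; MAX(e)→g](S) ∪ π[u,g](ρ[g/c](S)))) → 3

|E| = 3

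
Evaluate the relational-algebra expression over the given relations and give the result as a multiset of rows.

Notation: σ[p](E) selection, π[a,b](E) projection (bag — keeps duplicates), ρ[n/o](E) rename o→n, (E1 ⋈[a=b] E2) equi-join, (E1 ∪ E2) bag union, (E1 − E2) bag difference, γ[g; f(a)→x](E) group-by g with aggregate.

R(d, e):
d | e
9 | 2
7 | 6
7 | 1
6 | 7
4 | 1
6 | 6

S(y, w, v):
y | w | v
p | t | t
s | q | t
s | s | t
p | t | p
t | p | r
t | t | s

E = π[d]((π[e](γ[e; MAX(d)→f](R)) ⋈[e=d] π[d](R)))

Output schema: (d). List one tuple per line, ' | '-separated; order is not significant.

Row counts bottom-up:
  R → 6
  γ[e; MAX(d)→f](R) → 4
  π[e](γ[e; MAX(d)→f](R)) → 4
  R → 6
  π[d](R) → 6
  (π[e](γ[e; MAX(d)→f](R)) ⋈[e=d] π[d](R)) → 4
  π[d]((π[e](γ[e; MAX(d)→f](R)) ⋈[e=d] π[d](R))) → 4

== RESULT ==
d
6
6
7
7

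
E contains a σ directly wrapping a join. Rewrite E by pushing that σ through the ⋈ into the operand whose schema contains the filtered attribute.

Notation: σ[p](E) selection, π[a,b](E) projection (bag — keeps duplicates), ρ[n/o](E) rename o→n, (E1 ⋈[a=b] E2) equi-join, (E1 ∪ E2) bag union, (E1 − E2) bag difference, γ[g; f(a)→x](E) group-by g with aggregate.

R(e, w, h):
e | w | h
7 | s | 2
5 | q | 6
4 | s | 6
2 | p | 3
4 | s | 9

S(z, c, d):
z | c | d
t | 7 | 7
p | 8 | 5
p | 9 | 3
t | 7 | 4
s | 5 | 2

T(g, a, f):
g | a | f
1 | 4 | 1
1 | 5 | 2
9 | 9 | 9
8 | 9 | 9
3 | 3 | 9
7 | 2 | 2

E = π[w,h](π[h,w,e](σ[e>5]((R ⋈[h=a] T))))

σ filters on e, owned by the left side.
E' = π[w,h](π[h,w,e]((σ[e>5](R) ⋈[h=a] T)))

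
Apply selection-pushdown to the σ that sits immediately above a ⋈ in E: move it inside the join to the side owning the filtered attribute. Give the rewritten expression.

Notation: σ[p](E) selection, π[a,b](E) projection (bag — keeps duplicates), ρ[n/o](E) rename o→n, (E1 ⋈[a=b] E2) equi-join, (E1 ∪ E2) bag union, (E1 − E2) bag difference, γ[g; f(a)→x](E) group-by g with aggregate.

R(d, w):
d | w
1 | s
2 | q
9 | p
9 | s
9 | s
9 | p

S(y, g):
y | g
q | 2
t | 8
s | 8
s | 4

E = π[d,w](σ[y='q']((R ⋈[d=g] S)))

σ filters on y, owned by the right side.
E' = π[d,w]((R ⋈[d=g] σ[y='q'](S)))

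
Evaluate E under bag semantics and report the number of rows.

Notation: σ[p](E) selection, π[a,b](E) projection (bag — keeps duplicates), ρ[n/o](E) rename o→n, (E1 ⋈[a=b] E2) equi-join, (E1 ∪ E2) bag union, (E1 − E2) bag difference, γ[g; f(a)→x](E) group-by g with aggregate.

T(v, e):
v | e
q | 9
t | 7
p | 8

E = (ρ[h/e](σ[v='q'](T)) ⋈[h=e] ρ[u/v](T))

Subexpression sizes:
  T → 3
  σ[v='q'](T) → 1
  ρ[h/e](σ[v='q'](T)) → 1
  T → 3
  ρ[u/v](T) → 3
  (ρ[h/e](σ[v='q'](T)) ⋈[h=e] ρ[u/v](T)) → 1

|E| = 1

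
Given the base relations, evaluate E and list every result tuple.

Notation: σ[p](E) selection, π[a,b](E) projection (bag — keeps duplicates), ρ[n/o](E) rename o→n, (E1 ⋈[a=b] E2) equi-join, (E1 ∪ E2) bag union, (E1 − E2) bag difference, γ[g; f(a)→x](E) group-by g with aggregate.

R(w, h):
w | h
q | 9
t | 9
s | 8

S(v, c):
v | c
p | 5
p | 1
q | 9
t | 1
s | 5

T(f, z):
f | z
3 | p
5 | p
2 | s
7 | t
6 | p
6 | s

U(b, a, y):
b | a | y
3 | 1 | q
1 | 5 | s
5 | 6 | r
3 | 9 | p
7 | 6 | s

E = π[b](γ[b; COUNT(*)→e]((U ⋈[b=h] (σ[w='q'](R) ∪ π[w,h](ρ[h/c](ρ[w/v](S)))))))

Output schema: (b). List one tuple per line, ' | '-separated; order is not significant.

Subexpression sizes:
  U → 5
  R → 3
  σ[w='q'](R) → 1
  S → 5
  ρ[w/v](S) → 5
  ρ[h/c](ρ[w/v](S)) → 5
  π[w,h](ρ[h/c](ρ[w/v](S))) → 5
  (σ[w='q'](R) ∪ π[w,h](ρ[h/c](ρ[w/v](S)))) → 6
  (U ⋈[b=h] (σ[w='q'](R) ∪ π[w,h](ρ[h/c](ρ[w/v](S))))) → 4
  γ[b; COUNT(*)→e]((U ⋈[b=h] (σ[w='q'](R) ∪ π[w,h](ρ[h/c](ρ[w/v](S)))))) → 2
  π[b](γ[b; COUNT(*)→e]((U ⋈[b=h] (σ[w='q'](R) ∪ π[w,h](ρ[h/c](ρ[w/v](S))))))) → 2

== RESULT ==
b
1
5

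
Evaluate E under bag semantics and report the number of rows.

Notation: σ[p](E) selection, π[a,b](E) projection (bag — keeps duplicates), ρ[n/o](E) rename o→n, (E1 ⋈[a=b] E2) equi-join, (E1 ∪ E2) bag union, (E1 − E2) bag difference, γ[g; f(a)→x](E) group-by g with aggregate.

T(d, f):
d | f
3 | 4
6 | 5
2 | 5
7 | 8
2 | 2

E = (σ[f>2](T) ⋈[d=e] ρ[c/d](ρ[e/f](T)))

Stepwise |·|:
  T → 5
  σ[f>2](T) → 4
  T → 5
  ρ[e/f](T) → 5
  ρ[c/d](ρ[e/f](T)) → 5
  (σ[f>2](T) ⋈[d=e] ρ[c/d](ρ[e/f](T))) → 1

|E| = 1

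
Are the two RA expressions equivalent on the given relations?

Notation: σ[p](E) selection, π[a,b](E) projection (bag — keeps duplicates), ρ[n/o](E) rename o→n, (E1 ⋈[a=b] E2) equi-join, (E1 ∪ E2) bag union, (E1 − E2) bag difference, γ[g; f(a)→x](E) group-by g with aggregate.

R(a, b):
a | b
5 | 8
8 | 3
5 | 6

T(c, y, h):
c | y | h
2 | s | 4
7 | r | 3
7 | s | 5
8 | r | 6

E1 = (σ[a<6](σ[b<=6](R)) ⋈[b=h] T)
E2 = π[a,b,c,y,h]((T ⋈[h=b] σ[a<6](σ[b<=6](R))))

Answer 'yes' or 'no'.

E1 row counts bottom-up:
  R → 3
  σ[b<=6](R) → 2
  σ[a<6](σ[b<=6](R)) → 1
  T → 4
  (σ[a<6](σ[b<=6](R)) ⋈[b=h] T) → 1
E2 row counts bottom-up:
  T → 4
  R → 3
  σ[b<=6](R) → 2
  σ[a<6](σ[b<=6](R)) → 1
  (T ⋈[h=b] σ[a<6](σ[b<=6](R))) → 1
  π[a,b,c,y,h]((T ⋈[h=b] σ[a<6](σ[b<=6](R)))) → 1

E1 and E2 produce the same multiset:
a | b | c | y | h
5 | 6 | 8 | r | 6

yes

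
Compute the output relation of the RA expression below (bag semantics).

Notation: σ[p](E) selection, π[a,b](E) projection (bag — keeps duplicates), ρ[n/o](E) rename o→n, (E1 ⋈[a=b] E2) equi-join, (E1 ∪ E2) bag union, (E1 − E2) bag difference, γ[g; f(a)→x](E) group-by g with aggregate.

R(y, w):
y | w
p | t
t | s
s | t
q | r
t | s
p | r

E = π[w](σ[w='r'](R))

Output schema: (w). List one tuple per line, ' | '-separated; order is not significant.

Row counts bottom-up:
  R → 6
  σ[w='r'](R) → 2
  π[w](σ[w='r'](R)) → 2

== RESULT ==
w
r
r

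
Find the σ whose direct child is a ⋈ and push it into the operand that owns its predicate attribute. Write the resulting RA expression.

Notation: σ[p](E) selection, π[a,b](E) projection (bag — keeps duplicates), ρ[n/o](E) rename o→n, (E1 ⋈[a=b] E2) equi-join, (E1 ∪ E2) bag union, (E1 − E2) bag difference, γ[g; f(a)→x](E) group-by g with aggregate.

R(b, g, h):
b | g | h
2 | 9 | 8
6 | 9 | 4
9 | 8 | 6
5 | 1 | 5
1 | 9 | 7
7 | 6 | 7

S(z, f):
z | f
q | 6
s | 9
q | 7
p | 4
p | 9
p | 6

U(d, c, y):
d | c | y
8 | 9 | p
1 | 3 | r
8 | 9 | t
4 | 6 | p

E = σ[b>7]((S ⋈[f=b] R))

σ filters on b, owned by the right side.
E' = (S ⋈[f=b] σ[b>7](R))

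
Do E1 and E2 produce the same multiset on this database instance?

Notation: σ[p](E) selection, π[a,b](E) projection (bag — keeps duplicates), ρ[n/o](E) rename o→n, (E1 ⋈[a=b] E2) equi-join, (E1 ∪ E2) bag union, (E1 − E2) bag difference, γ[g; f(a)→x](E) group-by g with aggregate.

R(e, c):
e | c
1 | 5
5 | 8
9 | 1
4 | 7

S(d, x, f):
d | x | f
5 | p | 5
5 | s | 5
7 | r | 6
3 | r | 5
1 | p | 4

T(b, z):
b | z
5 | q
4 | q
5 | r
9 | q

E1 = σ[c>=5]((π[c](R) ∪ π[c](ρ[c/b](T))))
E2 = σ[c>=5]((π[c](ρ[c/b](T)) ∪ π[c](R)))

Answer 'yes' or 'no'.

E1 stepwise |·|:
  R → 4
  π[c](R) → 4
  T → 4
  ρ[c/b](T) → 4
  π[c](ρ[c/b](T)) → 4
  (π[c](R) ∪ π[c](ρ[c/b](T))) → 8
  σ[c>=5]((π[c](R) ∪ π[c](ρ[c/b](T)))) → 6
E2 stepwise |·|:
  T → 4
  ρ[c/b](T) → 4
  π[c](ρ[c/b](T)) → 4
  R → 4
  π[c](R) → 4
  (π[c](ρ[c/b](T)) ∪ π[c](R)) → 8
  σ[c>=5]((π[c](ρ[c/b](T)) ∪ π[c](R))) → 6

E1 and E2 produce the same multiset:
c
5
5
5
7
8
9

yes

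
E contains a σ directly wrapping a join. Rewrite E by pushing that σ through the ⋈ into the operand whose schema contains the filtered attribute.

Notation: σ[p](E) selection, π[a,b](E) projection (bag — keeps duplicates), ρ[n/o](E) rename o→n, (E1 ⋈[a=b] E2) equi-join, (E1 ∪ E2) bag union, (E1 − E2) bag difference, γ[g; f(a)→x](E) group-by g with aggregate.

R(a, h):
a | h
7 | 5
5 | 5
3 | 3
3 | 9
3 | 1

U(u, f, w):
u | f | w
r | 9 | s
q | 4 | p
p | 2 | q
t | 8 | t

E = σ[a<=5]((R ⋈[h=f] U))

σ filters on a, owned by the left side.
E' = (σ[a<=5](R) ⋈[h=f] U)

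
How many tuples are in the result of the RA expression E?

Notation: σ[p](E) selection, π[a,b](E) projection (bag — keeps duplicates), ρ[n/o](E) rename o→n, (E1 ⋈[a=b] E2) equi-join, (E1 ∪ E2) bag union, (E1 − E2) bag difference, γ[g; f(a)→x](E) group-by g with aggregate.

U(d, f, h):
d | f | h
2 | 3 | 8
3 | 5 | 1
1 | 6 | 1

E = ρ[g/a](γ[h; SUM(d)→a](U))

Row counts bottom-up:
  U → 3
  γ[h; SUM(d)→a](U) → 2
  ρ[g/a](γ[h; SUM(d)→a](U)) → 2

|E| = 2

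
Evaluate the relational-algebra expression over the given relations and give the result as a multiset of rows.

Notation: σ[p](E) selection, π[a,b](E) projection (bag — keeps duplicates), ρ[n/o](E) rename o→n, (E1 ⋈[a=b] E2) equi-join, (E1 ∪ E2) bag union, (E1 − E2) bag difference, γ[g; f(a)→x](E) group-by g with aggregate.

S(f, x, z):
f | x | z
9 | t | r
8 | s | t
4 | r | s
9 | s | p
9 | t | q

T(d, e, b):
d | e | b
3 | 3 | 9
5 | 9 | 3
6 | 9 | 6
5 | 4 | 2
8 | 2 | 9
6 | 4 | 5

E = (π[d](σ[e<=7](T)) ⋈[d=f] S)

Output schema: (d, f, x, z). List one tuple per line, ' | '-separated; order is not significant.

Subexpression sizes:
  T → 6
  σ[e<=7](T) → 4
  π[d](σ[e<=7](T)) → 4
  S → 5
  (π[d](σ[e<=7](T)) ⋈[d=f] S) → 1

== RESULT ==
d | f | x | z
8 | 8 | s | t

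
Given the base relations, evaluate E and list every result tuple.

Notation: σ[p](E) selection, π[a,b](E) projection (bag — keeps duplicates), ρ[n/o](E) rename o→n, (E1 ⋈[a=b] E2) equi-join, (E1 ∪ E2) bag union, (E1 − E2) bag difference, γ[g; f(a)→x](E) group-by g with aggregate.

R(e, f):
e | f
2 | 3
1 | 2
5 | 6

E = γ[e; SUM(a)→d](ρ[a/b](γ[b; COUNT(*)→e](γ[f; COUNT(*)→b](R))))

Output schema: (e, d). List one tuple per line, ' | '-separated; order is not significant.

Per-node cardinality:
  R → 3
  γ[f; COUNT(*)→b](R) → 3
  γ[b; COUNT(*)→e](γ[f; COUNT(*)→b](R)) → 1
  ρ[a/b](γ[b; COUNT(*)→e](γ[f; COUNT(*)→b](R))) → 1
  γ[e; SUM(a)→d](ρ[a/b](γ[b; COUNT(*)→e](γ[f; COUNT(*)→b](R)))) → 1

== RESULT ==
e | d
3 | 1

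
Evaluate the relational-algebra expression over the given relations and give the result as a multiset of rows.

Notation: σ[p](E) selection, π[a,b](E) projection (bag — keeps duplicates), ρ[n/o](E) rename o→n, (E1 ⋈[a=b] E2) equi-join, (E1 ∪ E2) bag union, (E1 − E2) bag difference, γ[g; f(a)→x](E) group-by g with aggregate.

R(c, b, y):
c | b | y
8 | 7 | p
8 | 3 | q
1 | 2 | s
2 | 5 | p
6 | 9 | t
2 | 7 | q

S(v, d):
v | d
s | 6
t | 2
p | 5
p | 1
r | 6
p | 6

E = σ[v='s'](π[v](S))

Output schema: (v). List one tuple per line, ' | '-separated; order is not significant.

Row counts bottom-up:
  S → 6
  π[v](S) → 6
  σ[v='s'](π[v](S)) → 1

== RESULT ==
v
s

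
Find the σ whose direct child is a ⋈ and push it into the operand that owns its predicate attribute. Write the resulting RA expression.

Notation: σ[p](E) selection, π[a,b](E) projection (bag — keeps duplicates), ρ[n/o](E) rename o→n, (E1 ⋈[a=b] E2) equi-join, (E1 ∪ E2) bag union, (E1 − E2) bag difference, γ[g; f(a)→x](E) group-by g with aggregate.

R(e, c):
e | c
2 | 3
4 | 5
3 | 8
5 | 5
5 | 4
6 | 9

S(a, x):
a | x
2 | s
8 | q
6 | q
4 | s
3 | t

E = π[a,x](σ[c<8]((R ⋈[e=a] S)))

σ filters on c, owned by the left side.
E' = π[a,x]((σ[c<8](R) ⋈[e=a] S))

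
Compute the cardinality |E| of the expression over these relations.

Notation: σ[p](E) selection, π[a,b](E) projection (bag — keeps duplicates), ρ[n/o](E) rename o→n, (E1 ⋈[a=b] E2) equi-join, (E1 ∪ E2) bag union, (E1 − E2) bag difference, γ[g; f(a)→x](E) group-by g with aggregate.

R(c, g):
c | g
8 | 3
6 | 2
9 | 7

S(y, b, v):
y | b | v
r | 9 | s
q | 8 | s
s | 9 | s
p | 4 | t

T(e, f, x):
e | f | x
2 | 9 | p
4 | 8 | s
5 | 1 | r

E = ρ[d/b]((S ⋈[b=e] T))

Subexpression sizes:
  S → 4
  T → 3
  (S ⋈[b=e] T) → 1
  ρ[d/b]((S ⋈[b=e] T)) → 1

|E| = 1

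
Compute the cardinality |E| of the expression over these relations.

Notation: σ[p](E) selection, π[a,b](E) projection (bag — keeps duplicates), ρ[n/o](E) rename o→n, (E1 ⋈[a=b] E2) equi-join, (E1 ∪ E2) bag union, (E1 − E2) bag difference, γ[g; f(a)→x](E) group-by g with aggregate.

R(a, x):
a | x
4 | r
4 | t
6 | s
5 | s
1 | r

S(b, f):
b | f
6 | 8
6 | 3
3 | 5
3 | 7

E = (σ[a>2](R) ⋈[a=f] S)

Subexpression sizes:
  R → 5
  σ[a>2](R) → 4
  S → 4
  (σ[a>2](R) ⋈[a=f] S) → 1

|E| = 1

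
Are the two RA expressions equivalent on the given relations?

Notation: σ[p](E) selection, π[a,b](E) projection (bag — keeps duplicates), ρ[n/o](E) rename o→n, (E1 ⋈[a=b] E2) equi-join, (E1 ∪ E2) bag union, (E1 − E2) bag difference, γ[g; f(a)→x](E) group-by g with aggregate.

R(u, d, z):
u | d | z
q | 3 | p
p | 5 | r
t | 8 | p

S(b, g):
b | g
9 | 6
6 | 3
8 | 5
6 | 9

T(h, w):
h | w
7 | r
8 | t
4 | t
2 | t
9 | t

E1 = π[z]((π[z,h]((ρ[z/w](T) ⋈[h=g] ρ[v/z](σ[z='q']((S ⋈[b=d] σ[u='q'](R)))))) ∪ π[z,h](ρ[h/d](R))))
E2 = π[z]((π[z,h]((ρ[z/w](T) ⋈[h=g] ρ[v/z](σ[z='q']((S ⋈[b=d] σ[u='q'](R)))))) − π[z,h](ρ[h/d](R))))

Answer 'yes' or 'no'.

E1 row counts bottom-up:
  T → 5
  ρ[z/w](T) → 5
  S → 4
  R → 3
  σ[u='q'](R) → 1
  (S ⋈[b=d] σ[u='q'](R)) → 0
  σ[z='q']((S ⋈[b=d] σ[u='q'](R))) → 0
  ρ[v/z](σ[z='q']((S ⋈[b=d] σ[u='q'](R)))) → 0
  (ρ[z/w](T) ⋈[h=g] ρ[v/z](σ[z='q']((S ⋈[b=d] σ[u='q'](R))))) → 0
  π[z,h]((ρ[z/w](T) ⋈[h=g] ρ[v/z](σ[z='q']((S ⋈[b=d] σ[u='q'](R)))))) → 0
  R → 3
  ρ[h/d](R) → 3
  π[z,h](ρ[h/d](R)) → 3
  (π[z,h]((ρ[z/w](T) ⋈[h=g] ρ[v/z](σ[z='q']((S ⋈[b=d] σ[u='q'](R)))))) ∪ π[z,h](ρ[h/d](R))) → 3
  π[z]((π[z,h]((ρ[z/w](T) ⋈[h=g] ρ[v/z](σ[z='q']((S ⋈[b=d] σ[u='q'](R)))))) ∪ π[z,h](ρ[h/d](R)))) → 3
E2 row counts bottom-up:
  T → 5
  ρ[z/w](T) → 5
  S → 4
  R → 3
  σ[u='q'](R) → 1
  (S ⋈[b=d] σ[u='q'](R)) → 0
  σ[z='q']((S ⋈[b=d] σ[u='q'](R))) → 0
  ρ[v/z](σ[z='q']((S ⋈[b=d] σ[u='q'](R)))) → 0
  (ρ[z/w](T) ⋈[h=g] ρ[v/z](σ[z='q']((S ⋈[b=d] σ[u='q'](R))))) → 0
  π[z,h]((ρ[z/w](T) ⋈[h=g] ρ[v/z](σ[z='q']((S ⋈[b=d] σ[u='q'](R)))))) → 0
  R → 3
  ρ[h/d](R) → 3
  π[z,h](ρ[h/d](R)) → 3
  (π[z,h]((ρ[z/w](T) ⋈[h=g] ρ[v/z](σ[z='q']((S ⋈[b=d] σ[u='q'](R)))))) − π[z,h](ρ[h/d](R))) → 0
  π[z]((π[z,h]((ρ[z/w](T) ⋈[h=g] ρ[v/z](σ[z='q']((S ⋈[b=d] σ[u='q'](R)))))) − π[z,h](ρ[h/d](R)))) → 0

E1 result:
z
p
p
r
E2 result:
z
(0 rows)
Witness: ('p',) appears 2× in E1 but 0× in E2.

no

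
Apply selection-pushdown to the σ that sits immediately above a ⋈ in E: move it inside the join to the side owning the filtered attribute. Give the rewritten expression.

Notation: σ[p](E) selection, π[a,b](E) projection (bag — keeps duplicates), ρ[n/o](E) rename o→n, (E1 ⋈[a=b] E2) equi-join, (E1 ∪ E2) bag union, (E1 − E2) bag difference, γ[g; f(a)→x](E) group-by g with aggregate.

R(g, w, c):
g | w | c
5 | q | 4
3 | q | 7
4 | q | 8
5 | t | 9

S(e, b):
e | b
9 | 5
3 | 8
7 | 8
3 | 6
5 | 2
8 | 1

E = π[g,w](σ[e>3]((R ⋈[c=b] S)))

σ filters on e, owned by the right side.
E' = π[g,w]((R ⋈[c=b] σ[e>3](S)))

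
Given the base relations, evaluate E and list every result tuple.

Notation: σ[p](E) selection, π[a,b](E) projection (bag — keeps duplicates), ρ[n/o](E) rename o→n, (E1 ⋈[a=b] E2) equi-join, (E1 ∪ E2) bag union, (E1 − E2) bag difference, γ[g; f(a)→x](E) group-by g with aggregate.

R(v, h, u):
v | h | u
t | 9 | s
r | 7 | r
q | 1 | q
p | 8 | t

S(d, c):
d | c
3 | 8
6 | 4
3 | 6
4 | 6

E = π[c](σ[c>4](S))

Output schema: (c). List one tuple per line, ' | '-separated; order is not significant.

Row counts bottom-up:
  S → 4
  σ[c>4](S) → 3
  π[c](σ[c>4](S)) → 3

== RESULT ==
c
6
6
8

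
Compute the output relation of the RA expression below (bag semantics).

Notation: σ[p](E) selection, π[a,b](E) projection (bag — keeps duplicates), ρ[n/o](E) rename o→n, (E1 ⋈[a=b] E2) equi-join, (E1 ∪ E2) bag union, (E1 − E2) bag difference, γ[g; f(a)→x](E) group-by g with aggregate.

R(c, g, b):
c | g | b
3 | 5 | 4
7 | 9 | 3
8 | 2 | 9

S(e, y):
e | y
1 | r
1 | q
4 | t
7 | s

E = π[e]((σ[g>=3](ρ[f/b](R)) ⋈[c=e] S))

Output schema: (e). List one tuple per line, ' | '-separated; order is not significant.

Subexpression sizes:
  R → 3
  ρ[f/b](R) → 3
  σ[g>=3](ρ[f/b](R)) → 2
  S → 4
  (σ[g>=3](ρ[f/b](R)) ⋈[c=e] S) → 1
  π[e]((σ[g>=3](ρ[f/b](R)) ⋈[c=e] S)) → 1

== RESULT ==
e
7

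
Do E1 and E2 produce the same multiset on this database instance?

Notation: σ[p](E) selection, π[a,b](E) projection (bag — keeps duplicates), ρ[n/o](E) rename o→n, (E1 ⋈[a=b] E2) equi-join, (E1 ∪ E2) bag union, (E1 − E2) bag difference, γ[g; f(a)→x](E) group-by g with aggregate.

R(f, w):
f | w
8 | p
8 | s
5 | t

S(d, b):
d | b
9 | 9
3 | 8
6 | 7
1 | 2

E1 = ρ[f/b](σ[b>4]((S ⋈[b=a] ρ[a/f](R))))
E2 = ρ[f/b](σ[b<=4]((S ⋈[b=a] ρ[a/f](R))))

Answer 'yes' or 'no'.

E1 row counts bottom-up:
  S → 4
  R → 3
  ρ[a/f](R) → 3
  (S ⋈[b=a] ρ[a/f](R)) → 2
  σ[b>4]((S ⋈[b=a] ρ[a/f](R))) → 2
  ρ[f/b](σ[b>4]((S ⋈[b=a] ρ[a/f](R)))) → 2
E2 row counts bottom-up:
  S → 4
  R → 3
  ρ[a/f](R) → 3
  (S ⋈[b=a] ρ[a/f](R)) → 2
  σ[b<=4]((S ⋈[b=a] ρ[a/f](R))) → 0
  ρ[f/b](σ[b<=4]((S ⋈[b=a] ρ[a/f](R)))) → 0

E1 result:
d | f | a | w
3 | 8 | 8 | p
3 | 8 | 8 | s
E2 result:
d | f | a | w
(0 rows)
Witness: (3, 8, 8, 'p') appears 1× in E1 but 0× in E2.

no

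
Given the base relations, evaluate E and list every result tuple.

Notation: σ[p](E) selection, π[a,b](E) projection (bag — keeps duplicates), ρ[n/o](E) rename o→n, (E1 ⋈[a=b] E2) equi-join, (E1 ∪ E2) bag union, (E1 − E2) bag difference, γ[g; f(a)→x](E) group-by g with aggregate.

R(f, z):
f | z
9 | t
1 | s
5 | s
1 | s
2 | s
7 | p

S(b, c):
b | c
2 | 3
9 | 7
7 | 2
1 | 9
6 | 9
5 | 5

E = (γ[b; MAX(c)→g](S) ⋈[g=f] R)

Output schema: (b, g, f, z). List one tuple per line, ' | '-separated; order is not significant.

Stepwise |·|:
  S → 6
  γ[b; MAX(c)→g](S) → 6
  R → 6
  (γ[b; MAX(c)→g](S) ⋈[g=f] R) → 5

== RESULT ==
b | g | f | z
1 | 9 | 9 | t
5 | 5 | 5 | s
6 | 9 | 9 | t
7 | 2 | 2 | s
9 | 7 | 7 | p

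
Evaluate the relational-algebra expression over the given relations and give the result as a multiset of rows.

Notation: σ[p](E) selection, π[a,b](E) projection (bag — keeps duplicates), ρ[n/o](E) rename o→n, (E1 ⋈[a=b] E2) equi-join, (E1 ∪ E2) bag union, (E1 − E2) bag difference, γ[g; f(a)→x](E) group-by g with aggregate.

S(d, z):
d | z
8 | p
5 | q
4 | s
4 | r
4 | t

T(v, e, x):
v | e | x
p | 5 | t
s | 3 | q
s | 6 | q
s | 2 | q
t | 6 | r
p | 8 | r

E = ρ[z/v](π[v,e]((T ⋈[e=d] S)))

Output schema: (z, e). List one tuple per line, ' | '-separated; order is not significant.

Per-node cardinality:
  T → 6
  S → 5
  (T ⋈[e=d] S) → 2
  π[v,e]((T ⋈[e=d] S)) → 2
  ρ[z/v](π[v,e]((T ⋈[e=d] S))) → 2

== RESULT ==
z | e
p | 5
p | 8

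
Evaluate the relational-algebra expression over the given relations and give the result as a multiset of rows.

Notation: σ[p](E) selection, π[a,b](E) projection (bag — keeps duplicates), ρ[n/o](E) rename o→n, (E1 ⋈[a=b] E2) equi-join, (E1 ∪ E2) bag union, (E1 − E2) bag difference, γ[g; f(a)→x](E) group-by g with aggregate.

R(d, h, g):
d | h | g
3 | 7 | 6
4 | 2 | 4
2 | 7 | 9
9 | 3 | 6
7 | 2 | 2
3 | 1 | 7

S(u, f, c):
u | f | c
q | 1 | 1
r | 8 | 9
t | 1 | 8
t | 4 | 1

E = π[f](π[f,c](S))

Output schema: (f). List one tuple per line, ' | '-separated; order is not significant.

Subexpression sizes:
  S → 4
  π[f,c](S) → 4
  π[f](π[f,c](S)) → 4

== RESULT ==
f
1
1
4
8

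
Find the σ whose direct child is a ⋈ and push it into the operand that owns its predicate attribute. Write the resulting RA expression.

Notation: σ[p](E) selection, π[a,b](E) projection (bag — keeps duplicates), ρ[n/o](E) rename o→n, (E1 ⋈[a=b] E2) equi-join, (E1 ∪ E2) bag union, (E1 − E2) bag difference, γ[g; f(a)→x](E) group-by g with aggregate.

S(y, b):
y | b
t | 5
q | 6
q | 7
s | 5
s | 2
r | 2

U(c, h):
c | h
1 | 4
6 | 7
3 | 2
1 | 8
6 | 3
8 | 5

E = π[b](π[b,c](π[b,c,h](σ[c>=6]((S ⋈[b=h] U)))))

σ filters on c, owned by the right side.
E' = π[b](π[b,c](π[b,c,h]((S ⋈[b=h] σ[c>=6](U)))))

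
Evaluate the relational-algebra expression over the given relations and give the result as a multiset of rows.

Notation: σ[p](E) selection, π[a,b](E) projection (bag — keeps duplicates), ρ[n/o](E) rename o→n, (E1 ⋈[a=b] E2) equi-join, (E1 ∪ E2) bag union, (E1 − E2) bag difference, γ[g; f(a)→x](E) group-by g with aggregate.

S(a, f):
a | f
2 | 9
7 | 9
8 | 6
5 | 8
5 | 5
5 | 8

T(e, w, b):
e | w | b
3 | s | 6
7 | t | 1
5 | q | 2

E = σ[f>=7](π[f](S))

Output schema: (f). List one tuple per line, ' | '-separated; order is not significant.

Per-node cardinality:
  S → 6
  π[f](S) → 6
  σ[f>=7](π[f](S)) → 4

== RESULT ==
f
8
8
9
9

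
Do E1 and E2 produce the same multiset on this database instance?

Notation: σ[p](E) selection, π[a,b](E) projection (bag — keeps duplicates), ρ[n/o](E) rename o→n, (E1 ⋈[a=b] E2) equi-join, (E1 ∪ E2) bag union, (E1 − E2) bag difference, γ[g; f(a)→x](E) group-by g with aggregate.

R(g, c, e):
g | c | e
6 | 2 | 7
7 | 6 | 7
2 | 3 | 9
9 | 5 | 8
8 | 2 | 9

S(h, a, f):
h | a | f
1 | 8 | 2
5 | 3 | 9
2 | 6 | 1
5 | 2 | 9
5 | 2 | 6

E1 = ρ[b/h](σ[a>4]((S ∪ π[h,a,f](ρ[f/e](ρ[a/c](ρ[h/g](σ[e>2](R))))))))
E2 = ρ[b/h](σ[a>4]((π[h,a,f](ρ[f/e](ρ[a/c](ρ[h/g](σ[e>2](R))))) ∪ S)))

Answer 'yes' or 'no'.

E1 stepwise |·|:
  S → 5
  R → 5
  σ[e>2](R) → 5
  ρ[h/g](σ[e>2](R)) → 5
  ρ[a/c](ρ[h/g](σ[e>2](R))) → 5
  ρ[f/e](ρ[a/c](ρ[h/g](σ[e>2](R)))) → 5
  π[h,a,f](ρ[f/e](ρ[a/c](ρ[h/g](σ[e>2](R))))) → 5
  (S ∪ π[h,a,f](ρ[f/e](ρ[a/c](ρ[h/g](σ[e>2](R)))))) → 10
  σ[a>4]((S ∪ π[h,a,f](ρ[f/e](ρ[a/c](ρ[h/g](σ[e>2](R))))))) → 4
  ρ[b/h](σ[a>4]((S ∪ π[h,a,f](ρ[f/e](ρ[a/c](ρ[h/g](σ[e>2](R)))))))) → 4
E2 stepwise |·|:
  R → 5
  σ[e>2](R) → 5
  ρ[h/g](σ[e>2](R)) → 5
  ρ[a/c](ρ[h/g](σ[e>2](R))) → 5
  ρ[f/e](ρ[a/c](ρ[h/g](σ[e>2](R)))) → 5
  π[h,a,f](ρ[f/e](ρ[a/c](ρ[h/g](σ[e>2](R))))) → 5
  S → 5
  (π[h,a,f](ρ[f/e](ρ[a/c](ρ[h/g](σ[e>2](R))))) ∪ S) → 10
  σ[a>4]((π[h,a,f](ρ[f/e](ρ[a/c](ρ[h/g](σ[e>2](R))))) ∪ S)) → 4
  ρ[b/h](σ[a>4]((π[h,a,f](ρ[f/e](ρ[a/c](ρ[h/g](σ[e>2](R))))) ∪ S))) → 4

E1 and E2 produce the same multiset:
b | a | f
1 | 8 | 2
2 | 6 | 1
7 | 6 | 7
9 | 5 | 8

yes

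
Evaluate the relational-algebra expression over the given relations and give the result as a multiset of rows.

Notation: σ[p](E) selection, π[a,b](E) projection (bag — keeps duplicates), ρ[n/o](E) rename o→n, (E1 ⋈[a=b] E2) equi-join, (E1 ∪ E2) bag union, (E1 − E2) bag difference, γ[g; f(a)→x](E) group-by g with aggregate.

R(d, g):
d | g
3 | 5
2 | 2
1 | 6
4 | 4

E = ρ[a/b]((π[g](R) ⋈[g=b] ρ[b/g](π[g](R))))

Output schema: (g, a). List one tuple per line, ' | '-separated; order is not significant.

Per-node cardinality:
  R → 4
  π[g](R) → 4
  R → 4
  π[g](R) → 4
  ρ[b/g](π[g](R)) → 4
  (π[g](R) ⋈[g=b] ρ[b/g](π[g](R))) → 4
  ρ[a/b]((π[g](R) ⋈[g=b] ρ[b/g](π[g](R)))) → 4

== RESULT ==
g | a
2 | 2
4 | 4
5 | 5
6 | 6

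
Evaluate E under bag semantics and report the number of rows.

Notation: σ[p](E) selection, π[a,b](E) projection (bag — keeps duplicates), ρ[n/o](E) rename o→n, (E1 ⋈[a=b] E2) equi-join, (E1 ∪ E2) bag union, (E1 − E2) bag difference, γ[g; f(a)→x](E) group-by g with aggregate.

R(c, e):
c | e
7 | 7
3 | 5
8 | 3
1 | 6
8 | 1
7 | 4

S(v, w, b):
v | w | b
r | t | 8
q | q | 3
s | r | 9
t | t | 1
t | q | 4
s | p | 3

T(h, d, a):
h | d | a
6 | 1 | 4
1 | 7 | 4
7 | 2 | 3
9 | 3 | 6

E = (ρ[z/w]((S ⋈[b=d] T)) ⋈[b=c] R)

Subexpression sizes:
  S → 6
  T → 4
  (S ⋈[b=d] T) → 3
  ρ[z/w]((S ⋈[b=d] T)) → 3
  R → 6
  (ρ[z/w]((S ⋈[b=d] T)) ⋈[b=c] R) → 3

|E| = 3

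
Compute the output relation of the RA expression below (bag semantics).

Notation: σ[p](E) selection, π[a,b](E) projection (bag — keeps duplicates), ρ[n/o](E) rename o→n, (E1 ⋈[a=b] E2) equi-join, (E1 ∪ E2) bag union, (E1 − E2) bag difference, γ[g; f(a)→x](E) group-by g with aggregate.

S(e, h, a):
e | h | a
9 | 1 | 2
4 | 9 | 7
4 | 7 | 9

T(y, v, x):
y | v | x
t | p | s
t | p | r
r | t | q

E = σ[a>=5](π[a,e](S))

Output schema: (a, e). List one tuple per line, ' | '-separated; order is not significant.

Row counts bottom-up:
  S → 3
  π[a,e](S) → 3
  σ[a>=5](π[a,e](S)) → 2

== RESULT ==
a | e
7 | 4
9 | 4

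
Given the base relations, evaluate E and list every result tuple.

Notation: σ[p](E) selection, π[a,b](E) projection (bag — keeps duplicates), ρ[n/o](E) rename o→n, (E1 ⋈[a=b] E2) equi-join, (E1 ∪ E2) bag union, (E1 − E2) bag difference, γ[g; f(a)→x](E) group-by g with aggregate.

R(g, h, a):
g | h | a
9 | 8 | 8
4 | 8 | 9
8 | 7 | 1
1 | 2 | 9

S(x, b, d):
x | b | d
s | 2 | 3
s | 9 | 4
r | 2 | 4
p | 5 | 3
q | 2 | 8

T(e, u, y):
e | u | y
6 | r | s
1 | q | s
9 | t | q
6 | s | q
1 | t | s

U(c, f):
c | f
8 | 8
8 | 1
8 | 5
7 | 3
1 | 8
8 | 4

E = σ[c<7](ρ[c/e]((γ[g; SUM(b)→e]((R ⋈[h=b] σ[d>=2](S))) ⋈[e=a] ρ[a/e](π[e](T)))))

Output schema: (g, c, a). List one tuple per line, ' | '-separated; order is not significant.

Stepwise |·|:
  R → 4
  S → 5
  σ[d>=2](S) → 5
  (R ⋈[h=b] σ[d>=2](S)) → 3
  γ[g; SUM(b)→e]((R ⋈[h=b] σ[d>=2](S))) → 1
  T → 5
  π[e](T) → 5
  ρ[a/e](π[e](T)) → 5
  (γ[g; SUM(b)→e]((R ⋈[h=b] σ[d>=2](S))) ⋈[e=a] ρ[a/e](π[e](T))) → 2
  ρ[c/e]((γ[g; SUM(b)→e]((R ⋈[h=b] σ[d>=2](S))) ⋈[e=a] ρ[a/e](π[e](T)))) → 2
  σ[c<7](ρ[c/e]((γ[g; SUM(b)→e]((R ⋈[h=b] σ[d>=2](S))) ⋈[e=a] ρ[a/e](π[e](T))))) → 2

== RESULT ==
g | c | a
1 | 6 | 6
1 | 6 | 6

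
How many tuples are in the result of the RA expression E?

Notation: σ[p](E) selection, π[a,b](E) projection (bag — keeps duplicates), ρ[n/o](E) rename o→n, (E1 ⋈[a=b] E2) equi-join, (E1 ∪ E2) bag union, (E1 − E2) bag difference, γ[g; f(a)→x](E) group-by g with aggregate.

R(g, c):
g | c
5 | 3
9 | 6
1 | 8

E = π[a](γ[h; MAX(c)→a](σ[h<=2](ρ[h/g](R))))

Stepwise |·|:
  R → 3
  ρ[h/g](R) → 3
  σ[h<=2](ρ[h/g](R)) → 1
  γ[h; MAX(c)→a](σ[h<=2](ρ[h/g](R))) → 1
  π[a](γ[h; MAX(c)→a](σ[h<=2](ρ[h/g](R)))) → 1

|E| = 1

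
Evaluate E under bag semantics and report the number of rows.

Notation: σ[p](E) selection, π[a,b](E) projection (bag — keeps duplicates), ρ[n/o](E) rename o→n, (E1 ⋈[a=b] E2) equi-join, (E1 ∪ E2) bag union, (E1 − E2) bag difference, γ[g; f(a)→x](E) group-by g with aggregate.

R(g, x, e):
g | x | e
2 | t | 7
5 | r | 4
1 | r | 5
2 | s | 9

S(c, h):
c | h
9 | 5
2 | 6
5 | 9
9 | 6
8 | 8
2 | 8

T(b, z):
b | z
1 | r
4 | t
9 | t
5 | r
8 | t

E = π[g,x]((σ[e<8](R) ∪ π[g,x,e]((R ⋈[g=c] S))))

Per-node cardinality:
  R → 4
  σ[e<8](R) → 3
  R → 4
  S → 6
  (R ⋈[g=c] S) → 5
  π[g,x,e]((R ⋈[g=c] S)) → 5
  (σ[e<8](R) ∪ π[g,x,e]((R ⋈[g=c] S))) → 8
  π[g,x]((σ[e<8](R) ∪ π[g,x,e]((R ⋈[g=c] S)))) → 8

|E| = 8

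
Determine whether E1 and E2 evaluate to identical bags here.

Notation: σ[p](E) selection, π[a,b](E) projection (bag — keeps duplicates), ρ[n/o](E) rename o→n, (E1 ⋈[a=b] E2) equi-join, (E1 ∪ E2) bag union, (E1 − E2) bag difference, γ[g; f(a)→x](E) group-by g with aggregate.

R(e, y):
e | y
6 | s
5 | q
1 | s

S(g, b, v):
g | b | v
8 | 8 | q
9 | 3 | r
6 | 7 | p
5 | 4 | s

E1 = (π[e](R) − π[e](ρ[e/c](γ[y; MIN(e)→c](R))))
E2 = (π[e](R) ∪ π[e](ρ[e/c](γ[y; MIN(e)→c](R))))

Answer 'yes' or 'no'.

E1 subexpression sizes:
  R → 3
  π[e](R) → 3
  R → 3
  γ[y; MIN(e)→c](R) → 2
  ρ[e/c](γ[y; MIN(e)→c](R)) → 2
  π[e](ρ[e/c](γ[y; MIN(e)→c](R))) → 2
  (π[e](R) − π[e](ρ[e/c](γ[y; MIN(e)→c](R)))) → 1
E2 subexpression sizes:
  R → 3
  π[e](R) → 3
  R → 3
  γ[y; MIN(e)→c](R) → 2
  ρ[e/c](γ[y; MIN(e)→c](R)) → 2
  π[e](ρ[e/c](γ[y; MIN(e)→c](R))) → 2
  (π[e](R) ∪ π[e](ρ[e/c](γ[y; MIN(e)→c](R)))) → 5

E1 result:
e
6
E2 result:
e
1
1
5
5
6
Witness: (1,) appears 0× in E1 but 2× in E2.

no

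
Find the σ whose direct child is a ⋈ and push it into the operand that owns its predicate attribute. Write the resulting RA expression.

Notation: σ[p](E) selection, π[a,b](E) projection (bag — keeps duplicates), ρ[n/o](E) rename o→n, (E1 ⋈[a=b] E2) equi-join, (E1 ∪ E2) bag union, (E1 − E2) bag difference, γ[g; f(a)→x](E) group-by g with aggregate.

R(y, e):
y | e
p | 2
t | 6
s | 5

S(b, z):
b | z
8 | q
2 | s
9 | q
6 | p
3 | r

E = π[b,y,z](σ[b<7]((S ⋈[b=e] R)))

σ filters on b, owned by the left side.
E' = π[b,y,z]((σ[b<7](S) ⋈[b=e] R))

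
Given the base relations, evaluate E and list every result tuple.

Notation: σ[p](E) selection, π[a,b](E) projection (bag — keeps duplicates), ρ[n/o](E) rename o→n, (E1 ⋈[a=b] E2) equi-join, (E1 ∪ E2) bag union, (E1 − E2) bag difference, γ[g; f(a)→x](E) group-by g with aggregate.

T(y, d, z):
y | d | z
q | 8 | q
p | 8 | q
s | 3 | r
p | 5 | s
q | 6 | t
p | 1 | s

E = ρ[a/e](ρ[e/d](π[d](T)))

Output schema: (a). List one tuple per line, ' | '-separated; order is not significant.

Row counts bottom-up:
  T → 6
  π[d](T) → 6
  ρ[e/d](π[d](T)) → 6
  ρ[a/e](ρ[e/d](π[d](T))) → 6

== RESULT ==
a
1
3
5
6
8
8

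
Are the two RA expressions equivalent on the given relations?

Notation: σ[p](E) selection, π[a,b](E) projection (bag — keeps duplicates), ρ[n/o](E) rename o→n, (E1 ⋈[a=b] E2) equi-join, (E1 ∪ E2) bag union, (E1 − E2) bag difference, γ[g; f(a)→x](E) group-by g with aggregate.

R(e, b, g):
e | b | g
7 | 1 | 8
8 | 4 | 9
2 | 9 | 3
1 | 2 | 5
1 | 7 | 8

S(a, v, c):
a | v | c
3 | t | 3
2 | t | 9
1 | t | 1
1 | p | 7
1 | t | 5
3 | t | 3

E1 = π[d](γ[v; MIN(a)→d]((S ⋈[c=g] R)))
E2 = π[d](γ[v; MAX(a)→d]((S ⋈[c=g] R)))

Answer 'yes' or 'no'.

E1 stepwise |·|:
  S → 6
  R → 5
  (S ⋈[c=g] R) → 4
  γ[v; MIN(a)→d]((S ⋈[c=g] R)) → 1
  π[d](γ[v; MIN(a)→d]((S ⋈[c=g] R))) → 1
E2 stepwise |·|:
  S → 6
  R → 5
  (S ⋈[c=g] R) → 4
  γ[v; MAX(a)→d]((S ⋈[c=g] R)) → 1
  π[d](γ[v; MAX(a)→d]((S ⋈[c=g] R))) → 1

E1 result:
d
1
E2 result:
d
3
Witness: (1,) appears 1× in E1 but 0× in E2.

no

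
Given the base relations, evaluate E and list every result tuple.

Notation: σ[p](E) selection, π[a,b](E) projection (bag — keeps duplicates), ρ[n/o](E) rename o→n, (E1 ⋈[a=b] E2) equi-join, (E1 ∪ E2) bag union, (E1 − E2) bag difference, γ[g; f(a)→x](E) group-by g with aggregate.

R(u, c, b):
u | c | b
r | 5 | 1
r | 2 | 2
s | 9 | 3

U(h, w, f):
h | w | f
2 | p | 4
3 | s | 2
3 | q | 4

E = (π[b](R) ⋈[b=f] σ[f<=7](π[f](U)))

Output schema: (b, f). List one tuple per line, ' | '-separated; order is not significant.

Per-node cardinality:
  R → 3
  π[b](R) → 3
  U → 3
  π[f](U) → 3
  σ[f<=7](π[f](U)) → 3
  (π[b](R) ⋈[b=f] σ[f<=7](π[f](U))) → 1

== RESULT ==
b | f
2 | 2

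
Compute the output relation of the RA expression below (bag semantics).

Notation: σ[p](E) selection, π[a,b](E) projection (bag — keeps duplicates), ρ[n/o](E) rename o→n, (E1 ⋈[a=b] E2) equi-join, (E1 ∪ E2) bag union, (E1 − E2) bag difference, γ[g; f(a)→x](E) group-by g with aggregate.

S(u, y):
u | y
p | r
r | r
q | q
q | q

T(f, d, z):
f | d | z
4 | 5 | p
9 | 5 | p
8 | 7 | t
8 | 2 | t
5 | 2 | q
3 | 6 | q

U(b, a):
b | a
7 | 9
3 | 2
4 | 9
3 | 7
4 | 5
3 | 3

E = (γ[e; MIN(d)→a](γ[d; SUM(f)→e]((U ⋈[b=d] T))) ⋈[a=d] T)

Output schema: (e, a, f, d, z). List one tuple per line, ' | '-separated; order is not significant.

Stepwise |·|:
  U → 6
  T → 6
  (U ⋈[b=d] T) → 1
  γ[d; SUM(f)→e]((U ⋈[b=d] T)) → 1
  γ[e; MIN(d)→a](γ[d; SUM(f)→e]((U ⋈[b=d] T))) → 1
  T → 6
  (γ[e; MIN(d)→a](γ[d; SUM(f)→e]((U ⋈[b=d] T))) ⋈[a=d] T) → 1

== RESULT ==
e | a | f | d | z
8 | 7 | 8 | 7 | t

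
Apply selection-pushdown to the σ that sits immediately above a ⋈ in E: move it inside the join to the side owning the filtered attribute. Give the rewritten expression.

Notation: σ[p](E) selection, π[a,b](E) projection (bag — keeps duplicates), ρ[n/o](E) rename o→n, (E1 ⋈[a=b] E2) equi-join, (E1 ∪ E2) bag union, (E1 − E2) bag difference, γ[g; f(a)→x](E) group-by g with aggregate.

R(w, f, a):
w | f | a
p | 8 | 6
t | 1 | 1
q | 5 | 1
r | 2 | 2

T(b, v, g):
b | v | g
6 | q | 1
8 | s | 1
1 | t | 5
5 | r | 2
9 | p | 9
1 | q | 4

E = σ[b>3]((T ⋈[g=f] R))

σ filters on b, owned by the left side.
E' = (σ[b>3](T) ⋈[g=f] R)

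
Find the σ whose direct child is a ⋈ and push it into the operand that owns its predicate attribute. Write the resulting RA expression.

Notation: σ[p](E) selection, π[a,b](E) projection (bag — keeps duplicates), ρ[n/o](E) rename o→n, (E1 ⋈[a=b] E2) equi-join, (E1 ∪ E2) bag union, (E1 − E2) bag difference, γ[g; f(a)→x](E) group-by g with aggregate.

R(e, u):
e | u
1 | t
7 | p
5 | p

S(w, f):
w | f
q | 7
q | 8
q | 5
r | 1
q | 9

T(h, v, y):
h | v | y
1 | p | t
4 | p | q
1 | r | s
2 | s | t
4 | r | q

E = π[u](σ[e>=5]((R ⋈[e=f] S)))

σ filters on e, owned by the left side.
E' = π[u]((σ[e>=5](R) ⋈[e=f] S))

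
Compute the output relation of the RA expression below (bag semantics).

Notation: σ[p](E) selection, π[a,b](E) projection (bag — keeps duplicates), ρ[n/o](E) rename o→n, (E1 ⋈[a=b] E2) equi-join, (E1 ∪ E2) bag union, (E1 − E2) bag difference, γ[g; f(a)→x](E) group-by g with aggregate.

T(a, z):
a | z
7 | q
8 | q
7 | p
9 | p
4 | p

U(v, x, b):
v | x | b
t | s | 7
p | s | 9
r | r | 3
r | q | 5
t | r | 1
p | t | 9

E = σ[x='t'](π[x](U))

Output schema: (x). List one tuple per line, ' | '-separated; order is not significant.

Row counts bottom-up:
  U → 6
  π[x](U) → 6
  σ[x='t'](π[x](U)) → 1

== RESULT ==
x
t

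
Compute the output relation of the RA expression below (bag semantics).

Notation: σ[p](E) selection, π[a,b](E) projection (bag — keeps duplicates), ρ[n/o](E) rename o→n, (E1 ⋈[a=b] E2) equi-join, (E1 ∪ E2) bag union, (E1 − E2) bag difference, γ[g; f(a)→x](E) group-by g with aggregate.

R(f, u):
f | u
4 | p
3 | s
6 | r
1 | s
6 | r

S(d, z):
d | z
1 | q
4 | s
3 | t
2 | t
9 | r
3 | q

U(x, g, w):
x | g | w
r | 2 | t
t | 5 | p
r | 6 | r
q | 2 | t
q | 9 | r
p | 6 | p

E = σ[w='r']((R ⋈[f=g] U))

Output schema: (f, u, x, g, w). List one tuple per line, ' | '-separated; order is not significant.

Per-node cardinality:
  R → 5
  U → 6
  (R ⋈[f=g] U) → 4
  σ[w='r']((R ⋈[f=g] U)) → 2

== RESULT ==
f | u | x | g | w
6 | r | r | 6 | r
6 | r | r | 6 | r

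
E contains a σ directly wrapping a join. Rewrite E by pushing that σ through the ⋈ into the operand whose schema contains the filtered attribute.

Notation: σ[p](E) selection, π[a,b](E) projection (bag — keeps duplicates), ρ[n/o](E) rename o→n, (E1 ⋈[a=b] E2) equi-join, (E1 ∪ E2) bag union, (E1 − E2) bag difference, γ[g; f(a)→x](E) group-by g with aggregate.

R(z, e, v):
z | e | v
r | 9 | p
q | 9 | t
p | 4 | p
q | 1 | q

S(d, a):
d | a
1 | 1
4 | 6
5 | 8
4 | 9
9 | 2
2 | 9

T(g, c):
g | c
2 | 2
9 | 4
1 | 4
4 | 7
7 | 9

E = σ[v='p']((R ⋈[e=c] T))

σ filters on v, owned by the left side.
E' = (σ[v='p'](R) ⋈[e=c] T)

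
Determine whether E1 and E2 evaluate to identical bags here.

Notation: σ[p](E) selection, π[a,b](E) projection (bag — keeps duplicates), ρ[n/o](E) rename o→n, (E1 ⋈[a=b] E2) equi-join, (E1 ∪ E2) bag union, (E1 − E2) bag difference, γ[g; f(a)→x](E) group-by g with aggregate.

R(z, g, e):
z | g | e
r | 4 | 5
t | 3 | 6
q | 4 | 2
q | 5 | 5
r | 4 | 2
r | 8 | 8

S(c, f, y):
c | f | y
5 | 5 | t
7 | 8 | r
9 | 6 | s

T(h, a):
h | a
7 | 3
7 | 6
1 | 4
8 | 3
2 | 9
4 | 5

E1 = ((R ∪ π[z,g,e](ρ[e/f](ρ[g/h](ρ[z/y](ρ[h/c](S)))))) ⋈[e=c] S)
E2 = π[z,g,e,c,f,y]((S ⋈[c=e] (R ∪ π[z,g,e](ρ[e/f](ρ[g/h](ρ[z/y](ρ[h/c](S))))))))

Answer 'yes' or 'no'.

E1 per-node cardinality:
  R → 6
  S → 3
  ρ[h/c](S) → 3
  ρ[z/y](ρ[h/c](S)) → 3
  ρ[g/h](ρ[z/y](ρ[h/c](S))) → 3
  ρ[e/f](ρ[g/h](ρ[z/y](ρ[h/c](S)))) → 3
  π[z,g,e](ρ[e/f](ρ[g/h](ρ[z/y](ρ[h/c](S))))) → 3
  (R ∪ π[z,g,e](ρ[e/f](ρ[g/h](ρ[z/y](ρ[h/c](S)))))) → 9
  S → 3
  ((R ∪ π[z,g,e](ρ[e/f](ρ[g/h](ρ[z/y](ρ[h/c](S)))))) ⋈[e=c] S) → 3
E2 per-node cardinality:
  S → 3
  R → 6
  S → 3
  ρ[h/c](S) → 3
  ρ[z/y](ρ[h/c](S)) → 3
  ρ[g/h](ρ[z/y](ρ[h/c](S))) → 3
  ρ[e/f](ρ[g/h](ρ[z/y](ρ[h/c](S)))) → 3
  π[z,g,e](ρ[e/f](ρ[g/h](ρ[z/y](ρ[h/c](S))))) → 3
  (R ∪ π[z,g,e](ρ[e/f](ρ[g/h](ρ[z/y](ρ[h/c](S)))))) → 9
  (S ⋈[c=e] (R ∪ π[z,g,e](ρ[e/f](ρ[g/h](ρ[z/y](ρ[h/c](S))))))) → 3
  π[z,g,e,c,f,y]((S ⋈[c=e] (R ∪ π[z,g,e](ρ[e/f](ρ[g/h](ρ[z/y](ρ[h/c](S)))))))) → 3

E1 and E2 produce the same multiset:
z | g | e | c | f | y
q | 5 | 5 | 5 | 5 | t
r | 4 | 5 | 5 | 5 | t
t | 5 | 5 | 5 | 5 | t

yes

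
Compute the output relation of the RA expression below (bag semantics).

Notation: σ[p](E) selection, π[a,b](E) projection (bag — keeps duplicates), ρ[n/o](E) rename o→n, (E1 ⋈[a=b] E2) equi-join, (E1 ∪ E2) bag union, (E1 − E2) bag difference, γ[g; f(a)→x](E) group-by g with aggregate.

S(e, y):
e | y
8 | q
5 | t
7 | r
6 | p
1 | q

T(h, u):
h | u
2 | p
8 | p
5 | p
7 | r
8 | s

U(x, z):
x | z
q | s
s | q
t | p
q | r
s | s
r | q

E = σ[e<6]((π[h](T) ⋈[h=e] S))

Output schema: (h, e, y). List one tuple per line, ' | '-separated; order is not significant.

Subexpression sizes:
  T → 5
  π[h](T) → 5
  S → 5
  (π[h](T) ⋈[h=e] S) → 4
  σ[e<6]((π[h](T) ⋈[h=e] S)) → 1

== RESULT ==
h | e | y
5 | 5 | t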